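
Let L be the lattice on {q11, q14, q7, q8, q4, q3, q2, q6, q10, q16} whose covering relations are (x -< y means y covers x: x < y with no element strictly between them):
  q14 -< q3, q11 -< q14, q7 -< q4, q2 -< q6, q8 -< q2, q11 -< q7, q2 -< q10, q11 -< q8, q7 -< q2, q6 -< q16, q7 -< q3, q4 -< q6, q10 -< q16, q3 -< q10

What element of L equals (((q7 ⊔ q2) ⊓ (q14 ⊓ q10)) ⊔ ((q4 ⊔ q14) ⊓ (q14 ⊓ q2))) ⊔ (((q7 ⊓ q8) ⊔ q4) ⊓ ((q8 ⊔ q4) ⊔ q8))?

q7 ∨ q2 = q2
q14 ∧ q10 = q14
q2 ∧ q14 = q11
q4 ∨ q14 = q16
q14 ∧ q2 = q11
q16 ∧ q11 = q11
q11 ∨ q11 = q11
q7 ∧ q8 = q11
q11 ∨ q4 = q4
q8 ∨ q4 = q6
q6 ∨ q8 = q6
q4 ∧ q6 = q4
q11 ∨ q4 = q4

q4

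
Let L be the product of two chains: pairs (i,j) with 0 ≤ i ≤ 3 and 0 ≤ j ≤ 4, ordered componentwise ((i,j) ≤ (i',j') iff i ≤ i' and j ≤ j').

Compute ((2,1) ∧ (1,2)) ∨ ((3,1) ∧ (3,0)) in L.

(3,1)

(2,1) ∧ (1,2) = (1,1)
(3,1) ∧ (3,0) = (3,0)
(1,1) ∨ (3,0) = (3,1)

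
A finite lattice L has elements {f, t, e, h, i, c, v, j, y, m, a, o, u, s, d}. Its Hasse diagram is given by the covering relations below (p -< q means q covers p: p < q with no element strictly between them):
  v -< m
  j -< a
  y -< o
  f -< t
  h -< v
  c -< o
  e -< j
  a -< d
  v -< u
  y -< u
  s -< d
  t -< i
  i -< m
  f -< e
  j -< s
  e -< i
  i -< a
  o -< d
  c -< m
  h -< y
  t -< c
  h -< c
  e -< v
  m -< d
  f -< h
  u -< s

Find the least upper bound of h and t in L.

Common upper bounds of {h, t}: c, d, m, o.
The least among these is c.

c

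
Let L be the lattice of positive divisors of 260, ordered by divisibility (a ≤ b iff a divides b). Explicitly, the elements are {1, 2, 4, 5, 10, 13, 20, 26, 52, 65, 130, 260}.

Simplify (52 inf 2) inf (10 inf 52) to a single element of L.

52 ∧ 2 = 2
10 ∧ 52 = 2
2 ∧ 2 = 2

2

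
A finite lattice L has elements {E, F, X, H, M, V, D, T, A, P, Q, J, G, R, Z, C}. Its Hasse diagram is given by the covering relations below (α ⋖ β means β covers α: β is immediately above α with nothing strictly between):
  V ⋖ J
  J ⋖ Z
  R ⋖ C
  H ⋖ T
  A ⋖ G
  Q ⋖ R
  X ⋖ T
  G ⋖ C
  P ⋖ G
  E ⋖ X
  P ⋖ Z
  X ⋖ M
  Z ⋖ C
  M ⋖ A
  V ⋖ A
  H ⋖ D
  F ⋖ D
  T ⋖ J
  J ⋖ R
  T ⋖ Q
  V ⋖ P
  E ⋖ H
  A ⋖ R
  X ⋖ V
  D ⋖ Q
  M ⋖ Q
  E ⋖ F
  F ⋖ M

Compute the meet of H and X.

E

Common lower bounds of {H, X}: E.
The greatest among these is E.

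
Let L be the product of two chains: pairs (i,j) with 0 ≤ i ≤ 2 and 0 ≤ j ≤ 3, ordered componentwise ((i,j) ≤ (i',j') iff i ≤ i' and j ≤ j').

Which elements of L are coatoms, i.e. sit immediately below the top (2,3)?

The coatoms are exactly the elements covered by (2,3): (1,3), (2,2).

(1,3), (2,2)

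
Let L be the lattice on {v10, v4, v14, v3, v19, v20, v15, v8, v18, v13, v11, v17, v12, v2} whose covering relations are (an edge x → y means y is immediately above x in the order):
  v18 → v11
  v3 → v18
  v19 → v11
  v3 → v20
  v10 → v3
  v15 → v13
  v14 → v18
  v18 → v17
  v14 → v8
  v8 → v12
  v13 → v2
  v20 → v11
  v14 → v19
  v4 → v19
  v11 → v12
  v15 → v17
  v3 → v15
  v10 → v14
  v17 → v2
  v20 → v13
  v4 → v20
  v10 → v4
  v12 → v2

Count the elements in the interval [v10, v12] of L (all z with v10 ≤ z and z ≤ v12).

10

The interval [v10, v12] = {v10, v11, v12, v14, v18, v19, v20, v3, v4, v8}, which has 10 elements.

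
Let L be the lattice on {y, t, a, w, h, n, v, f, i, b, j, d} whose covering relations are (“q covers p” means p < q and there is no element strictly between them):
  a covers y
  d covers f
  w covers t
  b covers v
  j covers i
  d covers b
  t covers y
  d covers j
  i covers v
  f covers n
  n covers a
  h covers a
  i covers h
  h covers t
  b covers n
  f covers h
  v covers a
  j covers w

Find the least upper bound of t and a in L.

Common upper bounds of {t, a}: d, f, h, i, j.
The least among these is h.

h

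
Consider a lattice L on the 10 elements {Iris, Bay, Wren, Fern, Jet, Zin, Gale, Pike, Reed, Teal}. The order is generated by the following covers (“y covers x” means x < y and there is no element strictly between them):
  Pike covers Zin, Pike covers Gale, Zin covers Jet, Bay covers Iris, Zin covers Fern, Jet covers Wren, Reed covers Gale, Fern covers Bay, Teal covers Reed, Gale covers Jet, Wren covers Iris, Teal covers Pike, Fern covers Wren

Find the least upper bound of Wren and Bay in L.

Fern

Common upper bounds of {Wren, Bay}: Fern, Pike, Teal, Zin.
The least among these is Fern.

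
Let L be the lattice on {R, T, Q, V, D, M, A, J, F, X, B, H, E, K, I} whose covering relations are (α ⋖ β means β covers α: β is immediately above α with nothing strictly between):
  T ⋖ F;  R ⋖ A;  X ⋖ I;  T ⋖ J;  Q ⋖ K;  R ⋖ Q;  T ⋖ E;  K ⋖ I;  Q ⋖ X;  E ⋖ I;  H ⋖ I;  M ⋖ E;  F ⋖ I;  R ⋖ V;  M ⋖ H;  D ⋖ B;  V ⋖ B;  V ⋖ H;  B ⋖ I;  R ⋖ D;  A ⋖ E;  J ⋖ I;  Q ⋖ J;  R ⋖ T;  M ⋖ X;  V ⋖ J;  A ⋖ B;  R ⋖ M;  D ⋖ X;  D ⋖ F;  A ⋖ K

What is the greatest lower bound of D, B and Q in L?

Common lower bounds of {D, B, Q}: R.
The greatest among these is R.

R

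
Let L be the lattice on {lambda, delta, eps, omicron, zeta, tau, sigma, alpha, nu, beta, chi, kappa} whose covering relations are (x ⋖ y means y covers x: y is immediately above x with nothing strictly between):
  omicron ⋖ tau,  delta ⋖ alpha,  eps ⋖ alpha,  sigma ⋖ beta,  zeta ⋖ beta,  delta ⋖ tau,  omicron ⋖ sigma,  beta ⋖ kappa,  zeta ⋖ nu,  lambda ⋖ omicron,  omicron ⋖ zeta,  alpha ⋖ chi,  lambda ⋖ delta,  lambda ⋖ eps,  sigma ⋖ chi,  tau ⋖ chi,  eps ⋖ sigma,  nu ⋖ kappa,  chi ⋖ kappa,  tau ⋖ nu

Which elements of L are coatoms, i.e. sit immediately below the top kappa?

The coatoms are exactly the elements covered by kappa: beta, chi, nu.

beta, chi, nu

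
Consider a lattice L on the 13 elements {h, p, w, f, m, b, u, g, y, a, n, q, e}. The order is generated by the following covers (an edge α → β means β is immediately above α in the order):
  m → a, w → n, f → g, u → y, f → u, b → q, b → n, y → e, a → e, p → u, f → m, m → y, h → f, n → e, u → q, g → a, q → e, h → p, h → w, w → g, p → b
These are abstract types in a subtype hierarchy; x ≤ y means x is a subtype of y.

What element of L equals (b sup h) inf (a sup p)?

b

b ∨ h = b
a ∨ p = e
b ∧ e = b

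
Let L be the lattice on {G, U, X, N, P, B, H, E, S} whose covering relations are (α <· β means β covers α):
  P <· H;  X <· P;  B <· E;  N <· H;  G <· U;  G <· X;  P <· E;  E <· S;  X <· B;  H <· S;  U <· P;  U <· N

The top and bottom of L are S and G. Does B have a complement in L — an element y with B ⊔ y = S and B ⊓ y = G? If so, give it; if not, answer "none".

Need y with B ∨ y = S and B ∧ y = G.
Checking each element gives: N.

N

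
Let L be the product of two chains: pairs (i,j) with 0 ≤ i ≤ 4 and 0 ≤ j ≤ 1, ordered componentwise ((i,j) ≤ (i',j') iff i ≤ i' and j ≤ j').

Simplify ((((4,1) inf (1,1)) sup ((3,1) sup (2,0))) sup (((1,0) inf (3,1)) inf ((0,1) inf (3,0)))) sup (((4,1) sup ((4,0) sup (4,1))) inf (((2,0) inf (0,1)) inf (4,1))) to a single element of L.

(4,1) ∧ (1,1) = (1,1)
(3,1) ∨ (2,0) = (3,1)
(1,1) ∨ (3,1) = (3,1)
(1,0) ∧ (3,1) = (1,0)
(0,1) ∧ (3,0) = (0,0)
(1,0) ∧ (0,0) = (0,0)
(3,1) ∨ (0,0) = (3,1)
(4,0) ∨ (4,1) = (4,1)
(4,1) ∨ (4,1) = (4,1)
(2,0) ∧ (0,1) = (0,0)
(0,0) ∧ (4,1) = (0,0)
(4,1) ∧ (0,0) = (0,0)
(3,1) ∨ (0,0) = (3,1)

(3,1)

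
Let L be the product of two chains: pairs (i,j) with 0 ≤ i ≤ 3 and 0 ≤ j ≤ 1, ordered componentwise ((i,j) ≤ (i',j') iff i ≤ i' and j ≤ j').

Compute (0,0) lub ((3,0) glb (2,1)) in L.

(3,0) ∧ (2,1) = (2,0)
(0,0) ∨ (2,0) = (2,0)

(2,0)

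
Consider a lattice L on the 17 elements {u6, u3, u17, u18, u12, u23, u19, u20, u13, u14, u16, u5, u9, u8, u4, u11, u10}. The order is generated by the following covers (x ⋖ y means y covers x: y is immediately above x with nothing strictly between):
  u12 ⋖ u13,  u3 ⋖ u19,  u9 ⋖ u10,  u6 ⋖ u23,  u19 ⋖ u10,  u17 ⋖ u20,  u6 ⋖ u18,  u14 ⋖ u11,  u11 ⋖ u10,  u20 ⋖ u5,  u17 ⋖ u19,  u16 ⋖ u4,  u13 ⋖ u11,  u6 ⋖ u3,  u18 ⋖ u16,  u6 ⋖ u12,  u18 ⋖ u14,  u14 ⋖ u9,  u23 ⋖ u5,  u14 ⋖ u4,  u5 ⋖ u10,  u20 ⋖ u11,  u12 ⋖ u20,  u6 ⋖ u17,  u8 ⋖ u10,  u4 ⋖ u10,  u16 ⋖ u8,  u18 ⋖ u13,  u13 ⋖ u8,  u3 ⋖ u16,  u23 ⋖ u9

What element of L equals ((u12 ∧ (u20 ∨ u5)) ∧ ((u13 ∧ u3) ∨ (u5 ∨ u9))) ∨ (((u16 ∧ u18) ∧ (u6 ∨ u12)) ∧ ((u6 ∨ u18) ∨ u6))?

u12

u20 ∨ u5 = u5
u12 ∧ u5 = u12
u13 ∧ u3 = u6
u5 ∨ u9 = u10
u6 ∨ u10 = u10
u12 ∧ u10 = u12
u16 ∧ u18 = u18
u6 ∨ u12 = u12
u18 ∧ u12 = u6
u6 ∨ u18 = u18
u18 ∨ u6 = u18
u6 ∧ u18 = u6
u12 ∨ u6 = u12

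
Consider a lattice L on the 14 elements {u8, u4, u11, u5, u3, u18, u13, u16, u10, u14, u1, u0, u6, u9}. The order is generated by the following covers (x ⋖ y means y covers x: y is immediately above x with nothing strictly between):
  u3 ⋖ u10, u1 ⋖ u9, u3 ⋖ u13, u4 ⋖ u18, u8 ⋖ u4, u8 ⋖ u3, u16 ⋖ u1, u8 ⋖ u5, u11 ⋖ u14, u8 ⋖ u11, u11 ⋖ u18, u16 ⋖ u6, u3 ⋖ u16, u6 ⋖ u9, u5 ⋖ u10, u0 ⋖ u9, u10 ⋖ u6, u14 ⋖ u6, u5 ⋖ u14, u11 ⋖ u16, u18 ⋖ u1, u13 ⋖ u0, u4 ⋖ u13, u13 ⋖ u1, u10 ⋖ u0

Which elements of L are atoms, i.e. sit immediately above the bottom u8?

u11, u3, u4, u5

The atoms are exactly the elements that cover u8: u11, u3, u4, u5.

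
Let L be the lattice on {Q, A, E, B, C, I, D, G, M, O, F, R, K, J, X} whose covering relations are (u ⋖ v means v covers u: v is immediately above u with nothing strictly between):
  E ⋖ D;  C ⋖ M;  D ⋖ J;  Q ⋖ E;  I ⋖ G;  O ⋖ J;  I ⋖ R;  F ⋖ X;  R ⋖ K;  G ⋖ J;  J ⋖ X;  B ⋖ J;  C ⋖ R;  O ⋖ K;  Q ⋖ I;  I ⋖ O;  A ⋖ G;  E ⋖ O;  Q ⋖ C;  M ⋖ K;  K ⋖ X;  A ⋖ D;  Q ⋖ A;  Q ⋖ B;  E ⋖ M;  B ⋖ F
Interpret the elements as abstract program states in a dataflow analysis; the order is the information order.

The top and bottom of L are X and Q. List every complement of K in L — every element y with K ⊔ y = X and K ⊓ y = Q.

A, B, F

Need y with K ∨ y = X and K ∧ y = Q.
Checking each element gives: A, B, F.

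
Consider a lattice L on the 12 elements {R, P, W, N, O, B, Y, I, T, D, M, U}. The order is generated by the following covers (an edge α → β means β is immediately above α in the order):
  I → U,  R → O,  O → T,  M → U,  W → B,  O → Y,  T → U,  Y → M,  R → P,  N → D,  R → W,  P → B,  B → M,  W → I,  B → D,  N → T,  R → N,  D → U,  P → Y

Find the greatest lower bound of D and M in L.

B

Common lower bounds of {D, M}: B, P, R, W.
The greatest among these is B.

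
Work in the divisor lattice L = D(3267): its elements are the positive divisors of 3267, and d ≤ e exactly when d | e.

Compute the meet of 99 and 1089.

99

In the divisibility order, the meet is the greatest common divisor: gcd(99, 1089) = 99.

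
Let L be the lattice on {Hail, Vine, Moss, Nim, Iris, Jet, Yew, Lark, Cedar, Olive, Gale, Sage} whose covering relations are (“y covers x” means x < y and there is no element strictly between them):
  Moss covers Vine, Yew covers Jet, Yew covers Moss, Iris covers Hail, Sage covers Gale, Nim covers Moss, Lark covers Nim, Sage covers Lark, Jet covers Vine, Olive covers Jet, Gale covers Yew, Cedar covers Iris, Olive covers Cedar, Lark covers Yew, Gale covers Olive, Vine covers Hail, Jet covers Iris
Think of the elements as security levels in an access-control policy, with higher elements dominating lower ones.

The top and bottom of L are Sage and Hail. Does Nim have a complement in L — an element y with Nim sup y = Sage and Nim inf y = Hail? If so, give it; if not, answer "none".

Cedar

Need y with Nim ∨ y = Sage and Nim ∧ y = Hail.
Checking each element gives: Cedar.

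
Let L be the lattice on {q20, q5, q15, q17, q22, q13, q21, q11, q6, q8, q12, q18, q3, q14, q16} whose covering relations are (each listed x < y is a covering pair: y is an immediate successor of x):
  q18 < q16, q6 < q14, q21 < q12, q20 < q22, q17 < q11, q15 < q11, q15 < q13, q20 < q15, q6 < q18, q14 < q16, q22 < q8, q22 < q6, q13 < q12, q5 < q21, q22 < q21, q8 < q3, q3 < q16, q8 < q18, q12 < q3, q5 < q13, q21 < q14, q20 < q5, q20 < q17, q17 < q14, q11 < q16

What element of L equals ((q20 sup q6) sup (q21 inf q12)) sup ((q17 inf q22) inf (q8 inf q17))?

q20 ∨ q6 = q6
q21 ∧ q12 = q21
q6 ∨ q21 = q14
q17 ∧ q22 = q20
q8 ∧ q17 = q20
q20 ∧ q20 = q20
q14 ∨ q20 = q14

q14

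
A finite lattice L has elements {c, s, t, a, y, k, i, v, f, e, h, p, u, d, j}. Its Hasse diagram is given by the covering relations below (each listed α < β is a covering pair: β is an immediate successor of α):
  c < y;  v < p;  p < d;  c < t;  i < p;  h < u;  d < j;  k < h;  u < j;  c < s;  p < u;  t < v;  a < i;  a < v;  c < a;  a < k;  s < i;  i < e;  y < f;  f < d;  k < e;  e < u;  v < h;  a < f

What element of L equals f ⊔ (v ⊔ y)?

v ∨ y = d
f ∨ d = d

d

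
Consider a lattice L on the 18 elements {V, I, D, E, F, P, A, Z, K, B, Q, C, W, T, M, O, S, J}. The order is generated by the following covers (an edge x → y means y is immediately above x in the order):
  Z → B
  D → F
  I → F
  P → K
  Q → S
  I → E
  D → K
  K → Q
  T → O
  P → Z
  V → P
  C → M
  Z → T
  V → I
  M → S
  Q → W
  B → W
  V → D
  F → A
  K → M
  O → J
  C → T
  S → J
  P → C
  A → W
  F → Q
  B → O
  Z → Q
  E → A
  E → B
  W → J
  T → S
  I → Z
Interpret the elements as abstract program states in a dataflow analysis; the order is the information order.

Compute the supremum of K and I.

Common upper bounds of {K, I}: J, Q, S, W.
The least among these is Q.

Q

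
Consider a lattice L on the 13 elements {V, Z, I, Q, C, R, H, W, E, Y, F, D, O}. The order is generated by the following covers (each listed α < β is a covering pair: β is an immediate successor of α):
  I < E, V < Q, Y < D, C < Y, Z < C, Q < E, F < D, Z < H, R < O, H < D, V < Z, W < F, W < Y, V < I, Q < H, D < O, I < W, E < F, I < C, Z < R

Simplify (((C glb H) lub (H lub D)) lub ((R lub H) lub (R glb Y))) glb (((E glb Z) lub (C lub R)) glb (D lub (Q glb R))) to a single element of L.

D

C ∧ H = Z
H ∨ D = D
Z ∨ D = D
R ∨ H = O
R ∧ Y = Z
O ∨ Z = O
D ∨ O = O
E ∧ Z = V
C ∨ R = O
V ∨ O = O
Q ∧ R = V
D ∨ V = D
O ∧ D = D
O ∧ D = D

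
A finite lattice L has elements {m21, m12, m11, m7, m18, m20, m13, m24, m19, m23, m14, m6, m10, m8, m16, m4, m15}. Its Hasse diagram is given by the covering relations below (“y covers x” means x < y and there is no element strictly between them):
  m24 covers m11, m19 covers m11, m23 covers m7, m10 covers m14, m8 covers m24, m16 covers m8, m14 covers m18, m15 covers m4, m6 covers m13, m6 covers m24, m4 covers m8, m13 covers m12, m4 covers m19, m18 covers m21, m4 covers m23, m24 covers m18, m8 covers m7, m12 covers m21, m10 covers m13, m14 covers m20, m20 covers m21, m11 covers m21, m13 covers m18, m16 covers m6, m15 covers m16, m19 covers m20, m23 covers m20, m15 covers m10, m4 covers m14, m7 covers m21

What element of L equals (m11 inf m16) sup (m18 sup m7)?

m11 ∧ m16 = m11
m18 ∨ m7 = m8
m11 ∨ m8 = m8

m8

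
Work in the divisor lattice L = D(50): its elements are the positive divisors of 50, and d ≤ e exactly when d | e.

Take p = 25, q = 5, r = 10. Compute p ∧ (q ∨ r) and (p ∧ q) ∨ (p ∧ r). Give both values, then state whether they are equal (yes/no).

5; 5; yes

q ∨ r = 10, so p ∧ (q ∨ r) = 25 ∧ 10 = 5.
p ∧ q = 5 and p ∧ r = 5, so (p ∧ q) ∨ (p ∧ r) = 5 ∨ 5 = 5.
Equal: yes.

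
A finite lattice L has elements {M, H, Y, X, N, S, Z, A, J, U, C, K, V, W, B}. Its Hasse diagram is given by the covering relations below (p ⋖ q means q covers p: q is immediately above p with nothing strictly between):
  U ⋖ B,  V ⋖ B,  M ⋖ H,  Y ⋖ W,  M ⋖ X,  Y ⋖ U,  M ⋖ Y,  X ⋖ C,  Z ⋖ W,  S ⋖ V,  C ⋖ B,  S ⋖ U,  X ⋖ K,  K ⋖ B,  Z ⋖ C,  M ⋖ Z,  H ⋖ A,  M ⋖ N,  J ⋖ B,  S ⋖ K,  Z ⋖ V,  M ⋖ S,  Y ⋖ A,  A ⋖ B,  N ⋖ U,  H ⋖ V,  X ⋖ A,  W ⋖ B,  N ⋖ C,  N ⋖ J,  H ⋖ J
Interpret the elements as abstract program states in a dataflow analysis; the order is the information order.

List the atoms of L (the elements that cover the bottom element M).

The atoms are exactly the elements that cover M: H, N, S, X, Y, Z.

H, N, S, X, Y, Z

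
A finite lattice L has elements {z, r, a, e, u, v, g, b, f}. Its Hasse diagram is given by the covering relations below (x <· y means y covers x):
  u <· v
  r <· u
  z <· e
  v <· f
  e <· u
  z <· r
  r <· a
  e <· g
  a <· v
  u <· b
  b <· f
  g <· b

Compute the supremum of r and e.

u

Common upper bounds of {r, e}: b, f, u, v.
The least among these is u.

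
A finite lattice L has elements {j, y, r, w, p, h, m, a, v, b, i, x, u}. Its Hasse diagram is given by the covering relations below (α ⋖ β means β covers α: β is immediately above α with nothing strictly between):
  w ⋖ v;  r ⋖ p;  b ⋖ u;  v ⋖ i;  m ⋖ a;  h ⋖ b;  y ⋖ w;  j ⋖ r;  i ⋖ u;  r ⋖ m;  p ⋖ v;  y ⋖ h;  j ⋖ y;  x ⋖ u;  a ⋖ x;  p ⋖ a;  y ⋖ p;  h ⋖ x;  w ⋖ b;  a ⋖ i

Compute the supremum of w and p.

v

Common upper bounds of {w, p}: i, u, v.
The least among these is v.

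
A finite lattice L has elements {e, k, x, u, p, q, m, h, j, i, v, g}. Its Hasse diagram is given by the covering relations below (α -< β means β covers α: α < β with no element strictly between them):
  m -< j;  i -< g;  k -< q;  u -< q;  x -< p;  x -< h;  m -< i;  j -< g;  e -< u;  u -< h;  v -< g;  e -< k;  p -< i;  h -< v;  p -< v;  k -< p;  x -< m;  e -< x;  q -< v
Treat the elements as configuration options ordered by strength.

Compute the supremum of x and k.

p

Common upper bounds of {x, k}: g, i, p, v.
The least among these is p.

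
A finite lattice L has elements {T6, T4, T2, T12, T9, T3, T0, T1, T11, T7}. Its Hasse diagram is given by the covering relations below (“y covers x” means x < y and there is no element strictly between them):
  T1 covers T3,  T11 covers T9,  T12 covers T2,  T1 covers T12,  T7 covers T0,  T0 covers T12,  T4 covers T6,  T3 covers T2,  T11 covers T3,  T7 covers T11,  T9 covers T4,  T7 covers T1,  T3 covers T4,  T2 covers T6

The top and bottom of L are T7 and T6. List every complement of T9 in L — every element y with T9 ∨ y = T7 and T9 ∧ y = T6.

Need y with T9 ∨ y = T7 and T9 ∧ y = T6.
Checking each element gives: T0, T12.

T0, T12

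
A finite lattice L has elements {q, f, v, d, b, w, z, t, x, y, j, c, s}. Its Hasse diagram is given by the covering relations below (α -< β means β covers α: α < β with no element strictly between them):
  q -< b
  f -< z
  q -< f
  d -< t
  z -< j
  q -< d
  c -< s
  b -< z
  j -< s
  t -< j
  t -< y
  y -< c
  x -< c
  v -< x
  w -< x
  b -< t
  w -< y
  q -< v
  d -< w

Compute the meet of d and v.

Common lower bounds of {d, v}: q.
The greatest among these is q.

q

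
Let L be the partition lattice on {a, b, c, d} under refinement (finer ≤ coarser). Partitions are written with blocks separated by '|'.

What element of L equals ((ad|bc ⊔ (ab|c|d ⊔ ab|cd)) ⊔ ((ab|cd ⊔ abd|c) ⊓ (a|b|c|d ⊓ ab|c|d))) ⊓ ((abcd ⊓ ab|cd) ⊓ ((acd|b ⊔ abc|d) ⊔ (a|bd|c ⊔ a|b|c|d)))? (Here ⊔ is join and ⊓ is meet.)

ab|c|d ∨ ab|cd = ab|cd
ad|bc ∨ ab|cd = abcd
ab|cd ∨ abd|c = abcd
a|b|c|d ∧ ab|c|d = a|b|c|d
abcd ∧ a|b|c|d = a|b|c|d
abcd ∨ a|b|c|d = abcd
abcd ∧ ab|cd = ab|cd
acd|b ∨ abc|d = abcd
a|bd|c ∨ a|b|c|d = a|bd|c
abcd ∨ a|bd|c = abcd
ab|cd ∧ abcd = ab|cd
abcd ∧ ab|cd = ab|cd

ab|cd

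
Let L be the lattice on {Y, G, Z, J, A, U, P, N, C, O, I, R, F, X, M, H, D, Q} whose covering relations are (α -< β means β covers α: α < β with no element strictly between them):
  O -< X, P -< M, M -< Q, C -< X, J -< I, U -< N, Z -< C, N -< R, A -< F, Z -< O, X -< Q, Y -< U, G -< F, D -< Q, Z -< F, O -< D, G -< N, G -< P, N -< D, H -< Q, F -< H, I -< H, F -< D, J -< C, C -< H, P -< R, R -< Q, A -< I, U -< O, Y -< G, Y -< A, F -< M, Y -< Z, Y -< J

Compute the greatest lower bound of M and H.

F

Common lower bounds of {M, H}: A, F, G, Y, Z.
The greatest among these is F.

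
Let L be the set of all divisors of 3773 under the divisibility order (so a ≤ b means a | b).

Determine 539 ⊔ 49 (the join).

539

In the divisibility order, the join is the least common multiple: lcm(539, 49) = 539.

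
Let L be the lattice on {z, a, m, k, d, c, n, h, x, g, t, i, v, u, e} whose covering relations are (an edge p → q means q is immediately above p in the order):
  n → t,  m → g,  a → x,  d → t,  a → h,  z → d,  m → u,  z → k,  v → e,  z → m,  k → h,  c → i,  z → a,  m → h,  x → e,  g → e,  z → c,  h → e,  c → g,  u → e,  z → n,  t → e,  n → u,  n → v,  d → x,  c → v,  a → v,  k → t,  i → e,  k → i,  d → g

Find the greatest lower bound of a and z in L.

Common lower bounds of {a, z}: z.
The greatest among these is z.

z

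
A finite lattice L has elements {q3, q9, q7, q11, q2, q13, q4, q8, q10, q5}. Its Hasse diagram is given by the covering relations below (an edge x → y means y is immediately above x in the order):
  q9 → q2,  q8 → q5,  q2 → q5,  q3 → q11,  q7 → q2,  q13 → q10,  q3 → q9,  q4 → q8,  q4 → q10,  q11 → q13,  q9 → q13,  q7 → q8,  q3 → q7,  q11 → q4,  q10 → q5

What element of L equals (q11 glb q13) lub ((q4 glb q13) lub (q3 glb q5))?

q11 ∧ q13 = q11
q4 ∧ q13 = q11
q3 ∧ q5 = q3
q11 ∨ q3 = q11
q11 ∨ q11 = q11

q11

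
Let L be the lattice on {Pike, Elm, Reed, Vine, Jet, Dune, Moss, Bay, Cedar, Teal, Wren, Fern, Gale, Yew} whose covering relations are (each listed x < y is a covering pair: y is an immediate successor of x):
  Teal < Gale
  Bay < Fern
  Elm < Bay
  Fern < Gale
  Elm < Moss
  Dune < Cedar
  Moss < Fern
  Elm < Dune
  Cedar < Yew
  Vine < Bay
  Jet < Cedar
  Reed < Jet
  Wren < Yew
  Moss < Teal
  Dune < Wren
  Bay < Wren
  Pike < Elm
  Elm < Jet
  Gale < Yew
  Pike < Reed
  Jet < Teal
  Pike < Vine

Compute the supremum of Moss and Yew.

Common upper bounds of {Moss, Yew}: Yew.
The least among these is Yew.

Yew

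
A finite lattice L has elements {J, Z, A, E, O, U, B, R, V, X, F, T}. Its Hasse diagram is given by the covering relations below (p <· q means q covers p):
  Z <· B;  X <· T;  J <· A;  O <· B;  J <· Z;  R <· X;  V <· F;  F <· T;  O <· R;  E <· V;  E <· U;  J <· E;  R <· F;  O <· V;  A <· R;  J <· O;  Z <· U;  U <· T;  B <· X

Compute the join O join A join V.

F

Common upper bounds of {O, A, V}: F, T.
The least among these is F.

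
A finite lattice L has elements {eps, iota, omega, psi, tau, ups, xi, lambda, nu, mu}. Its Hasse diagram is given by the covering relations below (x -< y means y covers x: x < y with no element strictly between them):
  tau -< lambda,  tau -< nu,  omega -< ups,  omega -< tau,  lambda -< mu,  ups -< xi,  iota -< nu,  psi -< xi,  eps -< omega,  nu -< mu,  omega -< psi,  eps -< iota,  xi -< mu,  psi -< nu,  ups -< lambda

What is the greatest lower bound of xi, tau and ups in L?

Common lower bounds of {xi, tau, ups}: eps, omega.
The greatest among these is omega.

omega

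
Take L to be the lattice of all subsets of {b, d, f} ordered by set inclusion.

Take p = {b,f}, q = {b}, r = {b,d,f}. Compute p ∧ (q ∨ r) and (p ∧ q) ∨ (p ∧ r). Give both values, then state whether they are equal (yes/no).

q ∨ r = {b,d,f}, so p ∧ (q ∨ r) = {b,f} ∧ {b,d,f} = {b,f}.
p ∧ q = {b} and p ∧ r = {b,f}, so (p ∧ q) ∨ (p ∧ r) = {b} ∨ {b,f} = {b,f}.
Equal: yes.

{b,f}; {b,f}; yes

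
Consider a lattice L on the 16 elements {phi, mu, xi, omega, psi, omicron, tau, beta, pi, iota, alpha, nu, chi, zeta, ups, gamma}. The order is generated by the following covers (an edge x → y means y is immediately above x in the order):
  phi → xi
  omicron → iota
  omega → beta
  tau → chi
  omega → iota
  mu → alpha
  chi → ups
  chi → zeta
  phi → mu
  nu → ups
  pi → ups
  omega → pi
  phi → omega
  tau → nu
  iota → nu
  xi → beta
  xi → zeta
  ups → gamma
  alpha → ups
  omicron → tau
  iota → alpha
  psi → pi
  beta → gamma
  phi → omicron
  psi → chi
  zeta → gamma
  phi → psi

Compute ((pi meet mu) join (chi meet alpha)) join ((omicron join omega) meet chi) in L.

omicron

pi ∧ mu = phi
chi ∧ alpha = omicron
phi ∨ omicron = omicron
omicron ∨ omega = iota
iota ∧ chi = omicron
omicron ∨ omicron = omicron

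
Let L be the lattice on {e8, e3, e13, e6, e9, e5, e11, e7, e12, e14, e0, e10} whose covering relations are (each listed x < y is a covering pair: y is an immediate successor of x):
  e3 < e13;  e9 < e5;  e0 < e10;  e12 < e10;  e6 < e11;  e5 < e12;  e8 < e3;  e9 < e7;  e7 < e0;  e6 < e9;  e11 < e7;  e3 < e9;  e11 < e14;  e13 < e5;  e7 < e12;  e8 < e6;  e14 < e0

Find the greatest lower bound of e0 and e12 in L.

Common lower bounds of {e0, e12}: e11, e3, e6, e7, e8, e9.
The greatest among these is e7.

e7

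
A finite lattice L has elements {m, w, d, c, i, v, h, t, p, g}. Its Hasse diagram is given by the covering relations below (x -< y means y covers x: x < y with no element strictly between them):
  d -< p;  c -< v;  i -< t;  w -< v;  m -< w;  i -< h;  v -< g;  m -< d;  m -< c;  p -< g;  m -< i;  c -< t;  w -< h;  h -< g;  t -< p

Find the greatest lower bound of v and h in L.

w

Common lower bounds of {v, h}: m, w.
The greatest among these is w.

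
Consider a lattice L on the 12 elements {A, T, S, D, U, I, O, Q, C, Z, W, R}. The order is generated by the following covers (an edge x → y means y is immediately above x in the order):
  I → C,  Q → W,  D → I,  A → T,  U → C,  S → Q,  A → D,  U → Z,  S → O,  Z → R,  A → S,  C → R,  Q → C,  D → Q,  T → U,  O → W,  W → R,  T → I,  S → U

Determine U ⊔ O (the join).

Common upper bounds of {U, O}: R.
The least among these is R.

R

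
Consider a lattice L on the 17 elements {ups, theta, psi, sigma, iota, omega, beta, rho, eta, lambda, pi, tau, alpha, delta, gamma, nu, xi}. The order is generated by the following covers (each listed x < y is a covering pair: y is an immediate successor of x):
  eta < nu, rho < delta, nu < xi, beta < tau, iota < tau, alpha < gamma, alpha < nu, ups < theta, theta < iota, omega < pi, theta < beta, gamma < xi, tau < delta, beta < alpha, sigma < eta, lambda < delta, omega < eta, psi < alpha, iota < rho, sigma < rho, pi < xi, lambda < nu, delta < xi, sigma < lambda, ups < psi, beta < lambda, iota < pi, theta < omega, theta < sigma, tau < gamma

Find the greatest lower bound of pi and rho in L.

iota

Common lower bounds of {pi, rho}: iota, theta, ups.
The greatest among these is iota.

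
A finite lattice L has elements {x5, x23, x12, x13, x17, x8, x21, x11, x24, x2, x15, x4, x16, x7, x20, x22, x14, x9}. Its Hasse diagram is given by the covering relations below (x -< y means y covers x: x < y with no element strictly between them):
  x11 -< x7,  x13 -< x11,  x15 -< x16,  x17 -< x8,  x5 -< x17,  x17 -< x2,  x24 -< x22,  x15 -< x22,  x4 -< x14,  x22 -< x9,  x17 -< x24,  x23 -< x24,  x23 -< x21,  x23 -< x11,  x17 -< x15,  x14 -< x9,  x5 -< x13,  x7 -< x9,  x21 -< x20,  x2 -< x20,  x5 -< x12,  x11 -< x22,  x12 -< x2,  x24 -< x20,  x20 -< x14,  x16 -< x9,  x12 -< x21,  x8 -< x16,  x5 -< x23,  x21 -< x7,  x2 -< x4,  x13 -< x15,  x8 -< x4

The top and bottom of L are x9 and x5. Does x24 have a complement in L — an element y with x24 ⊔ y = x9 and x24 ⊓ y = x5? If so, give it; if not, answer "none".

none

For every candidate y, either x24 ∨ y ≠ x9 or x24 ∧ y ≠ x5; no complement exists.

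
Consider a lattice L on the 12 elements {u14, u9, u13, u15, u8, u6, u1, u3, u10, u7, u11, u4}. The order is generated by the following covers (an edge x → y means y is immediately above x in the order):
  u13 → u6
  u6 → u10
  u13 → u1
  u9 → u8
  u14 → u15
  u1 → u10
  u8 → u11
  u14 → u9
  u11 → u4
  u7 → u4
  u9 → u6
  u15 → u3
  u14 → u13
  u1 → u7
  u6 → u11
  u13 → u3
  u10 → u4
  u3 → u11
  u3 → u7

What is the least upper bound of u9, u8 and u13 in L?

u11

Common upper bounds of {u9, u8, u13}: u11, u4.
The least among these is u11.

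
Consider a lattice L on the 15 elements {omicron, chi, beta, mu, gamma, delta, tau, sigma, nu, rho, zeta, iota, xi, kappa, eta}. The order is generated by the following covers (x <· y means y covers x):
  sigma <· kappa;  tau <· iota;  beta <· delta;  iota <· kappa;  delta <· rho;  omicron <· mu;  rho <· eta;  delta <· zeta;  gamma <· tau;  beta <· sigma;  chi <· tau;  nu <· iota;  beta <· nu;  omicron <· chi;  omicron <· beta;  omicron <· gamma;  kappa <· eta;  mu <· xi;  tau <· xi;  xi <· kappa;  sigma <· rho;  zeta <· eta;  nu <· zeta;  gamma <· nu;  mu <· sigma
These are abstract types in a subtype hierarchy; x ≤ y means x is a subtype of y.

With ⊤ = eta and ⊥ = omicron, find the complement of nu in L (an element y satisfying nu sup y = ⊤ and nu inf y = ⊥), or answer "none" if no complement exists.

none

For every candidate y, either nu ∨ y ≠ eta or nu ∧ y ≠ omicron; no complement exists.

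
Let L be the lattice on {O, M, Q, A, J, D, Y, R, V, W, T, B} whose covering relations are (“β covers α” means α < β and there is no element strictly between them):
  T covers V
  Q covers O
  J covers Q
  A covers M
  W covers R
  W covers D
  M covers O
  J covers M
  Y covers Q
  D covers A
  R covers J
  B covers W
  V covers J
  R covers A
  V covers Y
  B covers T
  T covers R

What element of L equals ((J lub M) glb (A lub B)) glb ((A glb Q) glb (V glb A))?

O

J ∨ M = J
A ∨ B = B
J ∧ B = J
A ∧ Q = O
V ∧ A = M
O ∧ M = O
J ∧ O = O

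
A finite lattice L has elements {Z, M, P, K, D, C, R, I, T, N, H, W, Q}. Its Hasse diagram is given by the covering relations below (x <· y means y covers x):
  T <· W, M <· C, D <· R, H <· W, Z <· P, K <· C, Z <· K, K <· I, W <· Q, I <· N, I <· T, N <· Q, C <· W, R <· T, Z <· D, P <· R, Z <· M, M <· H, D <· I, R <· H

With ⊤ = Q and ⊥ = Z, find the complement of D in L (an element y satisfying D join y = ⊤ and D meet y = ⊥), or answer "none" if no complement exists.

For every candidate y, either D ∨ y ≠ Q or D ∧ y ≠ Z; no complement exists.

none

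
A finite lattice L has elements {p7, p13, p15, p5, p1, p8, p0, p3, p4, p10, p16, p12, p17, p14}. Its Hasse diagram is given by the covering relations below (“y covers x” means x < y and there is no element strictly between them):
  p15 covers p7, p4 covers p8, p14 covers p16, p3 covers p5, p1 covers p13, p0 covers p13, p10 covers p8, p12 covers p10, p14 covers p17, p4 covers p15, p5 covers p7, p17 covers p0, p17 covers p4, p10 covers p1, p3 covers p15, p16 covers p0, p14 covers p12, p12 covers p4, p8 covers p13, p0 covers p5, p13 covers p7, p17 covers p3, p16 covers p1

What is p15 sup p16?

p14

Common upper bounds of {p15, p16}: p14.
The least among these is p14.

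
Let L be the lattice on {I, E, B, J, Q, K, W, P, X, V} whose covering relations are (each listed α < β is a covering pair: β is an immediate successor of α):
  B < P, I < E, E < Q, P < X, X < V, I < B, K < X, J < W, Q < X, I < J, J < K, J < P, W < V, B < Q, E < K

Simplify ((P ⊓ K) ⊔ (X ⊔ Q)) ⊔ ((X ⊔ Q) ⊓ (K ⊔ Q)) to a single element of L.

X

P ∧ K = J
X ∨ Q = X
J ∨ X = X
X ∨ Q = X
K ∨ Q = X
X ∧ X = X
X ∨ X = X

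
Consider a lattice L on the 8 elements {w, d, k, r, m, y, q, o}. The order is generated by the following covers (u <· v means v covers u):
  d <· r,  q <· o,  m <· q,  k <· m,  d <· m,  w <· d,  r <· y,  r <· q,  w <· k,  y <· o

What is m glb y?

d

Common lower bounds of {m, y}: d, w.
The greatest among these is d.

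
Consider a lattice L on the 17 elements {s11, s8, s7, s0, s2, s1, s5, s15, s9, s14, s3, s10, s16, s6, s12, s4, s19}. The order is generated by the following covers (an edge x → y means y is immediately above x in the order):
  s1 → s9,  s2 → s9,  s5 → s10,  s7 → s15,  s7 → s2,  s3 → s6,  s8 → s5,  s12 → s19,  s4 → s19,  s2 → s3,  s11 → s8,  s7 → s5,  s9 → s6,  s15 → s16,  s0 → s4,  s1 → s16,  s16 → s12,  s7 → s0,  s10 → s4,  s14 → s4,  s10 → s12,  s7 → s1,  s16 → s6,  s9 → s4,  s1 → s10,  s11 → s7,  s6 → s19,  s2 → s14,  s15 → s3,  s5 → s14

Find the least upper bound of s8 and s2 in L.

Common upper bounds of {s8, s2}: s14, s19, s4.
The least among these is s14.

s14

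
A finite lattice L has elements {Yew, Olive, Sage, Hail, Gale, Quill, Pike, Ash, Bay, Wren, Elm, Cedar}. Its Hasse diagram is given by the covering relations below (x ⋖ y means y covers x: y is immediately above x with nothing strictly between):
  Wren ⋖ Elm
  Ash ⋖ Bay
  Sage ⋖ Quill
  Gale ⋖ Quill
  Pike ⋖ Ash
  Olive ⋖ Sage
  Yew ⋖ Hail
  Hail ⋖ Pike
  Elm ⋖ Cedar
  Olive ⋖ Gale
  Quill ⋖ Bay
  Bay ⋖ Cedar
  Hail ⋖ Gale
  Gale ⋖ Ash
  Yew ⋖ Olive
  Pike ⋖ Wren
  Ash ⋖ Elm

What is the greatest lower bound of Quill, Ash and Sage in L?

Common lower bounds of {Quill, Ash, Sage}: Olive, Yew.
The greatest among these is Olive.

Olive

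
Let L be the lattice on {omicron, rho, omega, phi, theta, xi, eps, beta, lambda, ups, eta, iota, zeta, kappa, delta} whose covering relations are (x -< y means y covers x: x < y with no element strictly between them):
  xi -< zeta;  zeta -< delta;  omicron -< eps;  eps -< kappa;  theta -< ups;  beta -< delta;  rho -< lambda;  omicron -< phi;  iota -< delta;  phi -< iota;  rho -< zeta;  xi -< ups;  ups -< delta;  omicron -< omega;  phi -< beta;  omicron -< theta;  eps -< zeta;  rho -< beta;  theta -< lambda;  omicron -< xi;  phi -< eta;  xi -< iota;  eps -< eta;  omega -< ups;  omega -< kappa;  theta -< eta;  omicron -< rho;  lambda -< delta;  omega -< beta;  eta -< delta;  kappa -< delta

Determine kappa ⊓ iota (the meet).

omicron

Common lower bounds of {kappa, iota}: omicron.
The greatest among these is omicron.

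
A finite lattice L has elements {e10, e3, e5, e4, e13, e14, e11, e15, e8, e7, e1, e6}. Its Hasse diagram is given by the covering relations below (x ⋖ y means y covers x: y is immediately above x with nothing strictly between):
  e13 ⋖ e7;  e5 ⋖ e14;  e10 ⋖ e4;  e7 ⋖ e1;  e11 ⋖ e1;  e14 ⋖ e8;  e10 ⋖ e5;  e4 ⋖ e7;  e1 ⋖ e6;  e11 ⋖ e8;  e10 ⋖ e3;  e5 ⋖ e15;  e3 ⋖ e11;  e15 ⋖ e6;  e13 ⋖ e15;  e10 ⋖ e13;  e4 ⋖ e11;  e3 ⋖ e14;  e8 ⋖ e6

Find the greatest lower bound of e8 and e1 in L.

e11

Common lower bounds of {e8, e1}: e10, e11, e3, e4.
The greatest among these is e11.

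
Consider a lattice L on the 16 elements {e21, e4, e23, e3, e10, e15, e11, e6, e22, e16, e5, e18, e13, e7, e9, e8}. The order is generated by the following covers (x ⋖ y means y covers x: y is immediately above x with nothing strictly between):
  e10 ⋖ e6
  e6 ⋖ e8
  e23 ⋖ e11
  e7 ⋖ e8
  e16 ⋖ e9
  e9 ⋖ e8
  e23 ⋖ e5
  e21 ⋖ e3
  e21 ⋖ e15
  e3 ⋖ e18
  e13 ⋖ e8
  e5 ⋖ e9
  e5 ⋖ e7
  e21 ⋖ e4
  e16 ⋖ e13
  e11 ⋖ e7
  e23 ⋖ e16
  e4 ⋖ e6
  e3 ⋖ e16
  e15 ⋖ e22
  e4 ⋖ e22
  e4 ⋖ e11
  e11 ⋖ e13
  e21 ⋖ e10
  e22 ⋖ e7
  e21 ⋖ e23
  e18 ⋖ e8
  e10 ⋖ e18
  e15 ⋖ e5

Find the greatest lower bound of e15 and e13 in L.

Common lower bounds of {e15, e13}: e21.
The greatest among these is e21.

e21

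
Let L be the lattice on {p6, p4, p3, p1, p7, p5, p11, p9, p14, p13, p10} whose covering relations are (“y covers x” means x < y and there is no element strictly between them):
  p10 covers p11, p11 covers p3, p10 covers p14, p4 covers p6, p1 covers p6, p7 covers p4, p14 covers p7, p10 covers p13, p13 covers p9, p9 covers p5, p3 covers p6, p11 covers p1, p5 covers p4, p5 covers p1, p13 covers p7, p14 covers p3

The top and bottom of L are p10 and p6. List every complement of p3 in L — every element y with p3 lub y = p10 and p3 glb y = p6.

Need y with p3 ∨ y = p10 and p3 ∧ y = p6.
Checking each element gives: p13, p5, p9.

p13, p5, p9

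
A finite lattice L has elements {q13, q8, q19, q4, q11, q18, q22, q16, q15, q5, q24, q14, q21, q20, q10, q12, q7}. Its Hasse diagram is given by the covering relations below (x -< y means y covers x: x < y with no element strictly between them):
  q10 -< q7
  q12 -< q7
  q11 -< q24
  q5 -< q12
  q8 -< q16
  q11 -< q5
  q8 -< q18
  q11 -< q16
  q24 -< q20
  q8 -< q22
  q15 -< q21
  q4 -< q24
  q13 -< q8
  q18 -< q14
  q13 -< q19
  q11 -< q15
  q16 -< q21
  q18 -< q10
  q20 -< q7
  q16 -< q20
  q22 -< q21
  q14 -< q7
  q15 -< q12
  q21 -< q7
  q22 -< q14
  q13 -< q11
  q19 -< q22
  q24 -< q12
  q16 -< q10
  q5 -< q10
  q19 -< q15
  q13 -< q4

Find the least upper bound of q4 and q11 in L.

Common upper bounds of {q4, q11}: q12, q20, q24, q7.
The least among these is q24.

q24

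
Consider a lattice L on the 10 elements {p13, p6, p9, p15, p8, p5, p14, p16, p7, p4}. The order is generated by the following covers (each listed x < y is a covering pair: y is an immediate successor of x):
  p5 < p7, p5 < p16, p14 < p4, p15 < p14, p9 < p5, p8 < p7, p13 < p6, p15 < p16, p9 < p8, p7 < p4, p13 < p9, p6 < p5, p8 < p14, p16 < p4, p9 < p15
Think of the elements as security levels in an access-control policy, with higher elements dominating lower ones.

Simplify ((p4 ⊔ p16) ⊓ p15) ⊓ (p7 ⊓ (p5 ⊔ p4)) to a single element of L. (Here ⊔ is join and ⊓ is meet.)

p4 ∨ p16 = p4
p4 ∧ p15 = p15
p5 ∨ p4 = p4
p7 ∧ p4 = p7
p15 ∧ p7 = p9

p9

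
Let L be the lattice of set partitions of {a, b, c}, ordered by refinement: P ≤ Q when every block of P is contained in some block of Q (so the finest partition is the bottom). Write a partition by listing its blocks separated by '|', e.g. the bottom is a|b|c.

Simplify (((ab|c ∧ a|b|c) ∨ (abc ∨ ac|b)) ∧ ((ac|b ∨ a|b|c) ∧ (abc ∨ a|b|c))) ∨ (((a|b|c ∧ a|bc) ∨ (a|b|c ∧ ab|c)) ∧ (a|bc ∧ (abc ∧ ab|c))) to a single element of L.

ac|b

ab|c ∧ a|b|c = a|b|c
abc ∨ ac|b = abc
a|b|c ∨ abc = abc
ac|b ∨ a|b|c = ac|b
abc ∨ a|b|c = abc
ac|b ∧ abc = ac|b
abc ∧ ac|b = ac|b
a|b|c ∧ a|bc = a|b|c
a|b|c ∧ ab|c = a|b|c
a|b|c ∨ a|b|c = a|b|c
abc ∧ ab|c = ab|c
a|bc ∧ ab|c = a|b|c
a|b|c ∧ a|b|c = a|b|c
ac|b ∨ a|b|c = ac|b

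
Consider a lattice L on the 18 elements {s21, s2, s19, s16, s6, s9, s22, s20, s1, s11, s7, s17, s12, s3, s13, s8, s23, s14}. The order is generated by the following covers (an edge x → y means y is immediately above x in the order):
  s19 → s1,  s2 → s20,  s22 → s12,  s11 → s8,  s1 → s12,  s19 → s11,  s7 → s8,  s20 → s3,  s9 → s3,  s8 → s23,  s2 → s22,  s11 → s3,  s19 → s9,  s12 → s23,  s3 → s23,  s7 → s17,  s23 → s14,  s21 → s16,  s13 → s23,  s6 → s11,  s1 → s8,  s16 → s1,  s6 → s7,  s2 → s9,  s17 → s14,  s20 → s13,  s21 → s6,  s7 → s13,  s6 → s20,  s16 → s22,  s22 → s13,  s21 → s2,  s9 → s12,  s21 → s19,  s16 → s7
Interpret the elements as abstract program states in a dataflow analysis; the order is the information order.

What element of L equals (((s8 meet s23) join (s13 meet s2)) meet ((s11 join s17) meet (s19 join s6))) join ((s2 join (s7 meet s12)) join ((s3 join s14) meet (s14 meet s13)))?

s8 ∧ s23 = s8
s13 ∧ s2 = s2
s8 ∨ s2 = s23
s11 ∨ s17 = s14
s19 ∨ s6 = s11
s14 ∧ s11 = s11
s23 ∧ s11 = s11
s7 ∧ s12 = s16
s2 ∨ s16 = s22
s3 ∨ s14 = s14
s14 ∧ s13 = s13
s14 ∧ s13 = s13
s22 ∨ s13 = s13
s11 ∨ s13 = s23

s23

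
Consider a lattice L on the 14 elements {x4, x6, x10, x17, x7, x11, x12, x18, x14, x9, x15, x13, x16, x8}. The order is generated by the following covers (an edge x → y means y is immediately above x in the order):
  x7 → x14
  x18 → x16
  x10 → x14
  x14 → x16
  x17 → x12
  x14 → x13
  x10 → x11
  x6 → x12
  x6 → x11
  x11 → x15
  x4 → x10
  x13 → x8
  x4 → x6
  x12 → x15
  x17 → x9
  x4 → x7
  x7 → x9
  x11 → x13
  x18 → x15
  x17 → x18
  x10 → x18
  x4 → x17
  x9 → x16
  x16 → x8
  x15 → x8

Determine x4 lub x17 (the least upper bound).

Common upper bounds of {x4, x17}: x12, x15, x16, x17, x18, x8, x9.
The least among these is x17.

x17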